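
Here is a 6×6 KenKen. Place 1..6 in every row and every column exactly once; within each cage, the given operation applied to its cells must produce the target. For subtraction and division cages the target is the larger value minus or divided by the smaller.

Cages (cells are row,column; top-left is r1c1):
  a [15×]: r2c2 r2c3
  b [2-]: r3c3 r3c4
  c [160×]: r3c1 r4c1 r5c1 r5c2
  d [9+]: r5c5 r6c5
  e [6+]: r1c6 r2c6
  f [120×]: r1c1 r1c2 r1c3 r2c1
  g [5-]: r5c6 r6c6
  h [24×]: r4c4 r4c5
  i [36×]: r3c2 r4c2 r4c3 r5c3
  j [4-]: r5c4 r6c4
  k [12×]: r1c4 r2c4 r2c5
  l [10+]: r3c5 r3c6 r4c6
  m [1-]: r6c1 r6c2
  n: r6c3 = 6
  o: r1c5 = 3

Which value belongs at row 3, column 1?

4

O is a freebie, so r1c5 = 3.
Cage c has product 160, which forces r5c2 = 4.
Cage n is a single given cell, leaving r6c3 = 6.
Row 6 already has 6, so r6c6 = 1.
The two cells of cage d must have sum 9; hence r5c5 = 5.
Column 6 already has 1, which forces r5c6 = 6.
The two cells of cage d must have sum 9; hence r6c5 = 4.
Cage h's pair has product 24, so r4c4 = 4.
Column 5 now contains 4, so r4c5 = 6.
5 is placed in row 5; hence r5c1 = 2.
Row 5 already has 6; hence r5c4 = 1.
Column 1 now contains 2; hence r6c1 = 3.
3 is placed in row 6, which forces r6c2 = 2.
The two cells of cage j must have difference 4, leaving r6c4 = 5.
Cage c has product 160, leaving r3c1 = 4.
Cage i has product 36, so r3c2 = 6.
Row 4 already has 4, leaving r4c1 = 5.
Cage i needs product 36; hence r4c2 = 1.
Cage i has product 36; hence r4c3 = 2.
Row 4 now contains 5, leaving r4c6 = 3.
Row 5 now contains 1, which forces r5c3 = 3.
Column 2 already has 1; hence r1c2 = 5.
Cage f has product 120, leaving r1c3 = 4.
Row 1 already has 4; hence r1c6 = 2.
The two cells of cage a must have product 15, leaving r2c2 = 3.
Column 3 already has 3, leaving r2c3 = 5.
Column 6 already has 2, leaving r2c6 = 4.
Column 3 now contains 5; hence r3c3 = 1.
The two cells of cage b must have difference 2, which forces r3c4 = 3.
Cage l has sum 10, leaving r3c5 = 2.
Column 6 now contains 3, so r3c6 = 5.
2 is placed in row 1, leaving r1c4 = 6.
Cage k needs product 12, which forces r2c4 = 2.
Column 5 now contains 2, so r2c5 = 1.
Row 1 now contains 6; hence r1c1 = 1.
Row 2 already has 1; hence r2c1 = 6.
The full grid is 1 5 4 6 3 2 / 6 3 5 2 1 4 / 4 6 1 3 2 5 / 5 1 2 4 6 3 / 2 4 3 1 5 6 / 3 2 6 5 4 1.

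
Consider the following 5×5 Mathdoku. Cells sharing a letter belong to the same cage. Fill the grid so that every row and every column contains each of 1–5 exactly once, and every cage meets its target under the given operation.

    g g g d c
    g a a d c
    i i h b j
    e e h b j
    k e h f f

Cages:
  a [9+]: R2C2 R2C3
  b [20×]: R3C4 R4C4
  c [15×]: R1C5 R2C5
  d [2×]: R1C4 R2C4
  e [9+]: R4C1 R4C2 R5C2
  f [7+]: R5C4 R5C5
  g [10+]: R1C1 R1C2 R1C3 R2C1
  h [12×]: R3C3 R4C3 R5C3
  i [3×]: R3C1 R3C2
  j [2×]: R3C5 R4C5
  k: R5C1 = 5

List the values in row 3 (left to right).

3 1 4 5 2

K is a freebie, so R5C1 = 5.
Row 3 needs a 2, and only R3C5 is open for it.
Column 5 already has 2, so R4C5 = 1.
Row 3 needs a 5, and only R3C4 is open for it.
Column 4 already has 5; hence R4C4 = 4.
Column 4 now contains 4; hence R5C4 = 3.
Row 5 now contains 3, so R5C5 = 4.
Cage h has product 12; hence R3C3 = 4.
Cage e needs sum 9, which forces R4C2 = 5.
Row 4 now contains 4, which forces R4C3 = 3.
Row 5 already has 4, which forces R5C3 = 1.
5 is placed in column 2; hence R2C2 = 4.
4 is placed in column 3, leaving R2C3 = 5.
Row 2 already has 5; hence R2C5 = 3.
3 is placed in row 4; hence R4C1 = 2.
Row 5 already has 1, leaving R5C2 = 2.
Cage g has sum 10, which forces R1C1 = 4.
Cage g has sum 10, so R1C2 = 3.
Column 3 now contains 5, leaving R1C3 = 2.
Row 1 now contains 2, leaving R1C4 = 1.
Column 5 now contains 3, leaving R1C5 = 5.
2 is placed in column 1, which forces R2C1 = 1.
Column 4 already has 1, so R2C4 = 2.
1 is placed in column 1, which forces R3C1 = 3.
Column 2 now contains 3, which forces R3C2 = 1.
Completed grid: 4 3 2 1 5 / 1 4 5 2 3 / 3 1 4 5 2 / 2 5 3 4 1 / 5 2 1 3 4.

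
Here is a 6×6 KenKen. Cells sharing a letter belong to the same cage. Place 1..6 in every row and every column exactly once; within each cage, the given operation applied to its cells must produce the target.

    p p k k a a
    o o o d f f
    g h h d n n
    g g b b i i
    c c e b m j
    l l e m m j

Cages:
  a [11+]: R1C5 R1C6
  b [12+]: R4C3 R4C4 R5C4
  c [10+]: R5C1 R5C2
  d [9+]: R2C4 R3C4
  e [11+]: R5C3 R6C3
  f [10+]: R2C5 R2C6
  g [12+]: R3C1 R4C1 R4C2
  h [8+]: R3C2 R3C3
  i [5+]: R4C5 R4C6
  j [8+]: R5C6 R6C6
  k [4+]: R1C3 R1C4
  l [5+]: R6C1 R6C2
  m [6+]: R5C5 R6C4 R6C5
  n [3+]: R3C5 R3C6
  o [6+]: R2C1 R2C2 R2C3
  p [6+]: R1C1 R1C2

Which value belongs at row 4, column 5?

3

In row 2, 5 can only go at R2C4, so R2C4 = 5.
The two cells of cage d must have sum 9; hence R3C4 = 4.
In column 3, 4 can only go at R4C3, so R4C3 = 4.
In row 5, 1 can only go at R5C5, so R5C5 = 1.
Column 5 already has 1, leaving R3C5 = 2.
Cage n needs two cells with sum 3; hence R3C6 = 1.
Column 5 already has 2, leaving R4C5 = 3.
Row 4 already has 3, so R4C6 = 2.
Column 5 now contains 3, leaving R6C5 = 4.
Column 5 already has 4, leaving R2C5 = 6.
Cage f's pair has sum 10, which forces R2C6 = 4.
2 is placed in row 4, which forces R4C4 = 6.
Cage b has sum 12; hence R5C4 = 2.
Cage m has sum 6, leaving R6C4 = 1.
Cage k needs two cells with sum 4, so R1C3 = 1.
Column 4 already has 1, leaving R1C4 = 3.
6 is placed in column 5, which forces R1C5 = 5.
Cage a needs two cells with sum 11, leaving R1C6 = 6.
The 3 cells of cage g must have sum 12; hence R3C1 = 6.
6 is placed in column 1; hence R5C1 = 4.
4 is placed in row 5, leaving R5C2 = 6.
Row 5 now contains 6; hence R5C3 = 5.
Row 5 already has 5, which forces R5C6 = 3.
Column 3 now contains 5, which forces R6C3 = 6.
Column 6 now contains 3, which forces R6C6 = 5.
Column 1 now contains 4, so R1C1 = 2.
Cage p's pair has sum 6, leaving R1C2 = 4.
Cage h needs two cells with sum 8, leaving R3C2 = 5.
Column 3 now contains 5, which forces R3C3 = 3.
Column 2 now contains 5, which forces R4C2 = 1.
2 is placed in column 1, so R6C1 = 3.
3 is placed in row 6, so R6C2 = 2.
Column 1 already has 3; hence R2C1 = 1.
Column 2 now contains 2, so R2C2 = 3.
Column 3 already has 3, leaving R2C3 = 2.
Row 4 now contains 1, leaving R4C1 = 5.
Completed grid: 2 4 1 3 5 6 / 1 3 2 5 6 4 / 6 5 3 4 2 1 / 5 1 4 6 3 2 / 4 6 5 2 1 3 / 3 2 6 1 4 5.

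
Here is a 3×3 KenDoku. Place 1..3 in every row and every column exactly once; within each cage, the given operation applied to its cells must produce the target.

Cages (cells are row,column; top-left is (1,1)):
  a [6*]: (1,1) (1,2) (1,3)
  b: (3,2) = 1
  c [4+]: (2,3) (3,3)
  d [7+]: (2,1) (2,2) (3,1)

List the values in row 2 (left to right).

Cage b is a single given cell, so (3,2) = 1.
Row 3 now contains 1, which forces (3,3) = 3.
Cage d needs sum 7, which forces (2,1) = 3.
The 3 cells of cage d must have sum 7; hence (2,2) = 2.
Column 3 now contains 3, which forces (2,3) = 1.
Row 3 already has 3; hence (3,1) = 2.
Column 1 already has 2, so (1,1) = 1.
Column 2 already has 2; hence (1,2) = 3.
Column 3 already has 1; hence (1,3) = 2.
Completed grid: 1 3 2 / 3 2 1 / 2 1 3.

3 2 1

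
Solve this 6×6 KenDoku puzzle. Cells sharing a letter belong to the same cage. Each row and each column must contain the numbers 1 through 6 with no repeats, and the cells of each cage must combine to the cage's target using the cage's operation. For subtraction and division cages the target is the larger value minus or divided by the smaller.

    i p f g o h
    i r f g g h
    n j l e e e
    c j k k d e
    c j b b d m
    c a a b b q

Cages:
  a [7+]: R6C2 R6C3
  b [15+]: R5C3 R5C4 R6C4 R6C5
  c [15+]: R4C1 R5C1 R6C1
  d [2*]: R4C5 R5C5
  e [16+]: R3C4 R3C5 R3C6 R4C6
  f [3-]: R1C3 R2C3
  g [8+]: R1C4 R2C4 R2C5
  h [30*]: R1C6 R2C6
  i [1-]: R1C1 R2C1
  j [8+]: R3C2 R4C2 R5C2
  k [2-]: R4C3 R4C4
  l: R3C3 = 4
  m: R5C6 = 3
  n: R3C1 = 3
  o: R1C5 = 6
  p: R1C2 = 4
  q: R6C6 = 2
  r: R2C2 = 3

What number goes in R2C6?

Cage p is a single given cell, leaving R1C2 = 4.
Cage o is given, so R1C5 = 6.
6 is placed in row 1; hence R1C6 = 5.
R is a freebie, leaving R2C2 = 3.
Column 6 now contains 5, which forces R2C6 = 6.
N is a freebie, which forces R3C1 = 3.
L is a freebie, which forces R3C3 = 4.
Cage m is a single given cell, so R5C6 = 3.
Q is a freebie; hence R6C6 = 2.
The two cells of cage f must have difference 3, leaving R1C3 = 2.
The two cells of cage f must have difference 3, which forces R2C3 = 5.
Cage e needs sum 16, which forces R3C4 = 6.
Cage e needs sum 16, which forces R3C5 = 5.
Column 6 already has 2; hence R3C6 = 1.
Cage e has sum 16; hence R4C6 = 4.
Row 1 already has 2, so R1C1 = 1.
Cage g needs sum 8; hence R1C4 = 3.
Cage i's pair has difference 1, leaving R2C1 = 2.
Row 3 already has 1, which forces R3C2 = 2.
Cage b needs sum 15, leaving R5C3 = 6.
Column 3 already has 6; hence R6C3 = 1.
1 is placed in column 3, leaving R4C3 = 3.
Row 6 now contains 1; hence R6C2 = 6.
The 4 cells of cage b must have sum 15, so R6C5 = 3.
Cage c needs sum 15, leaving R4C1 = 6.
Row 4 needs a 2, and only R4C5 is open for it.
Column 5 now contains 2, so R5C5 = 1.
The 3 cells of cage g must have sum 8, so R2C4 = 1.
Column 5 already has 1, leaving R2C5 = 4.
Cage j needs sum 8; hence R4C2 = 1.
Column 4 already has 1, which forces R4C4 = 5.
1 is placed in row 5, so R5C2 = 5.
1 is placed in row 5, which forces R5C4 = 2.
The 4 cells of cage b must have sum 15, which forces R6C4 = 4.
Row 5 now contains 5; hence R5C1 = 4.
Row 6 now contains 4, which forces R6C1 = 5.
Filled in: 1 4 2 3 6 5 / 2 3 5 1 4 6 / 3 2 4 6 5 1 / 6 1 3 5 2 4 / 4 5 6 2 1 3 / 5 6 1 4 3 2.

6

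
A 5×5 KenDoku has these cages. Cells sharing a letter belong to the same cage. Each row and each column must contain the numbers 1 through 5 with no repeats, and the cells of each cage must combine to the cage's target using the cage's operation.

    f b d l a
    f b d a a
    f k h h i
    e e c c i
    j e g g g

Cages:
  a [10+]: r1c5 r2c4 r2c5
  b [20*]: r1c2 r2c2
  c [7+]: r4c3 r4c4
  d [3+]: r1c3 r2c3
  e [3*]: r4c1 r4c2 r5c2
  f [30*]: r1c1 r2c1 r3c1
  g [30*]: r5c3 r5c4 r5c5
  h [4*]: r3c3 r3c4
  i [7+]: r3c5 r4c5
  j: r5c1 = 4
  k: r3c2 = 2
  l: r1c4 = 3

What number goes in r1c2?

4

Cage l is a single given cell; hence r1c4 = 3.
K is a freebie, leaving r3c2 = 2.
Cage e needs product 3, leaving r4c1 = 1.
Cage e has product 3, which forces r4c2 = 3.
Cage j is given, leaving r5c1 = 4.
Cage e has product 3; hence r5c2 = 1.
Row 4 needs a 4, and only r4c5 is open for it.
Cage i's pair has sum 7, which forces r3c5 = 3.
Cage f needs product 30; hence r1c1 = 2.
2 is placed in row 1, leaving r1c3 = 1.
Row 1 now contains 1, leaving r1c5 = 5.
Cage f needs product 30; hence r2c1 = 3.
Column 3 now contains 1; hence r2c3 = 2.
Cage a needs sum 10, which forces r2c4 = 4.
Column 5 already has 5, leaving r2c5 = 1.
3 is placed in row 3; hence r3c1 = 5.
Column 3 now contains 1, so r3c3 = 4.
4 is placed in column 4, so r3c4 = 1.
2 is placed in column 3, leaving r4c3 = 5.
5 is placed in row 4, so r4c4 = 2.
Cage g needs product 30, so r5c3 = 3.
Column 4 now contains 2, leaving r5c4 = 5.
Column 5 already has 5; hence r5c5 = 2.
5 is placed in row 1, which forces r1c2 = 4.
4 is placed in row 2; hence r2c2 = 5.
Completed grid: 2 4 1 3 5 / 3 5 2 4 1 / 5 2 4 1 3 / 1 3 5 2 4 / 4 1 3 5 2.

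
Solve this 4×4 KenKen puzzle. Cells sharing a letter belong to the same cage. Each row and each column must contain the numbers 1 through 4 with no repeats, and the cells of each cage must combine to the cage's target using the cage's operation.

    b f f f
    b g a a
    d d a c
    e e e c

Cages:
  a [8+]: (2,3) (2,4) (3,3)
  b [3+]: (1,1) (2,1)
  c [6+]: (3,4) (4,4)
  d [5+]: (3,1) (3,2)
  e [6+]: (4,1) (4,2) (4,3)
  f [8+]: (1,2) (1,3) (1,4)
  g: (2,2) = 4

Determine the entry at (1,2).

Cage g is given, which forces (2,2) = 4.
Row 1 needs a 2, and only (1,1) is open for it.
Column 1 now contains 2; hence (2,1) = 1.
Row 2 already has 1, leaving (2,4) = 3.
1 is placed in column 1, leaving (4,1) = 3.
3 is placed in row 2; hence (2,3) = 2.
Column 1 already has 3, so (3,1) = 4.
The two cells of cage d must have sum 5; hence (3,2) = 1.
Cage a needs sum 8, so (3,3) = 3.
4 is placed in row 3; hence (3,4) = 2.
1 is placed in column 2; hence (4,2) = 2.
2 is placed in column 3, which forces (4,3) = 1.
2 is placed in column 4, so (4,4) = 4.
1 is placed in column 2; hence (1,2) = 3.
1 is placed in column 3, so (1,3) = 4.
Column 4 already has 4, so (1,4) = 1.
Filled in: 2 3 4 1 / 1 4 2 3 / 4 1 3 2 / 3 2 1 4.

3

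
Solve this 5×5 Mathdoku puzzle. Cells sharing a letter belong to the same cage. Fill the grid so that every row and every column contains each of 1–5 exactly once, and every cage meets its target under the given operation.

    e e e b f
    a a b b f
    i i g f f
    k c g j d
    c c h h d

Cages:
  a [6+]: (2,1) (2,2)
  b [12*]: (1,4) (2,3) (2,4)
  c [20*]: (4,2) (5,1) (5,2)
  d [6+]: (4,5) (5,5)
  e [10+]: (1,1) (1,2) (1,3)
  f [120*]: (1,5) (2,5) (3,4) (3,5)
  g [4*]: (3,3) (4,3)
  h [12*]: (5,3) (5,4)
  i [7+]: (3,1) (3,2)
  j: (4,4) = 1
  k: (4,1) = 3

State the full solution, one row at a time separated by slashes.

Cage k is given, so (4,1) = 3.
Cage j is a single given cell; hence (4,4) = 1.
Cage g needs two cells with product 4, so (3,3) = 1.
Row 4 now contains 1, so (4,3) = 4.
Column 3 now contains 4; hence (5,3) = 3.
Row 5 now contains 3, so (5,4) = 4.
Cage b needs product 12, which forces (1,4) = 2.
Column 3 already has 1, leaving (2,3) = 2.
4 is placed in column 4, leaving (2,4) = 3.
3 is placed in column 4, leaving (3,4) = 5.
The 3 cells of cage c must have product 20, leaving (4,2) = 2.
The two cells of cage d must have sum 6, leaving (4,5) = 5.
Cage c has product 20, so (5,1) = 2.
The 3 cells of cage c must have product 20; hence (5,2) = 5.
Cage d's pair has sum 6, so (5,5) = 1.
2 is placed in row 1, which forces (1,3) = 5.
Cage f needs product 120, which forces (1,5) = 3.
Cage a needs two cells with sum 6, which forces (2,1) = 5.
Cage a's pair has sum 6; hence (2,2) = 1.
Column 5 already has 5, which forces (2,5) = 4.
2 is placed in column 1, so (3,1) = 4.
Column 2 now contains 2, which forces (3,2) = 3.
Cage f needs product 120, so (3,5) = 2.
Column 1 now contains 4, leaving (1,1) = 1.
1 is placed in column 2, so (1,2) = 4.

1 4 5 2 3 / 5 1 2 3 4 / 4 3 1 5 2 / 3 2 4 1 5 / 2 5 3 4 1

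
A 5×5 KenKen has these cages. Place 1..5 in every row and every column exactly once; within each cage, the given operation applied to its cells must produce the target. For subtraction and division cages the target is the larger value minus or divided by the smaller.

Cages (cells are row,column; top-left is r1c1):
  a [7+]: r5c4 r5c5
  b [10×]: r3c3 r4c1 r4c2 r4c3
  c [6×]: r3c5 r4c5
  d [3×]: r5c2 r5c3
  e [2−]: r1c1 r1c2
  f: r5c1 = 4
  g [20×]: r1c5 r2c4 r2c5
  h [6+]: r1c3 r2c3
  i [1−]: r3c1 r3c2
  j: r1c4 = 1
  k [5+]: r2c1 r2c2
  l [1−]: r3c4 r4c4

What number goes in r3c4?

J is a freebie, leaving r1c4 = 1.
Cage b needs product 10, leaving r3c3 = 1.
F is a freebie; hence r5c1 = 4.
Column 3 now contains 1, leaving r5c3 = 3.
3 is placed in row 5, so r5c2 = 1.
Cage b has product 10, which forces r4c1 = 1.
In row 2, 1 can only go at r2c5, so r2c5 = 1.
The only place for 5 in row 2 is r2c4.
The 3 cells of cage g must have product 20; hence r1c5 = 4.
5 is placed in column 4, so r5c4 = 2.
The two cells of cage a must have sum 7, leaving r5c5 = 5.
Row 1 already has 4; hence r1c3 = 2.
Cage h needs two cells with sum 6, which forces r2c3 = 4.
Column 3 now contains 2, so r4c3 = 5.
5 is placed in row 4, leaving r4c2 = 2.
2 is placed in row 4, leaving r4c5 = 3.
Cage k's pair has sum 5, so r2c1 = 2.
Column 2 already has 2, leaving r2c2 = 3.
Column 2 already has 3, leaving r3c2 = 4.
Cage l needs two cells with difference 1, which forces r3c4 = 3.
Column 5 now contains 3, so r3c5 = 2.
Row 4 already has 3, which forces r4c4 = 4.
Cage e needs two cells with difference 2; hence r1c1 = 3.
Column 2 already has 3; hence r1c2 = 5.
Row 3 now contains 3; hence r3c1 = 5.
Filled in: 3 5 2 1 4 / 2 3 4 5 1 / 5 4 1 3 2 / 1 2 5 4 3 / 4 1 3 2 5.

3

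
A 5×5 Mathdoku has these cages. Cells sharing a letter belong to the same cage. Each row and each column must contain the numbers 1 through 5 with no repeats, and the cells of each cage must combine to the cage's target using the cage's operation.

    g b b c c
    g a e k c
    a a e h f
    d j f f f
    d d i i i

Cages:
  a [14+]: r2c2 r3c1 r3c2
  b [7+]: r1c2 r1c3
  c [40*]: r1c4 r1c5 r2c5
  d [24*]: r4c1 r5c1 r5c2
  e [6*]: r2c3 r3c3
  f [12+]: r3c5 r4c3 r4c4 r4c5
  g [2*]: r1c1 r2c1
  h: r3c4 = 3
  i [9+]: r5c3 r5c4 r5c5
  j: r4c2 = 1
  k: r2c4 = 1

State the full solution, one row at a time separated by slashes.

The 3 cells of cage a must have sum 14; hence r2c2 = 5.
Cage k is a single given cell, leaving r2c4 = 1.
Cage a needs sum 14, leaving r3c1 = 5.
The 3 cells of cage a must have sum 14, so r3c2 = 4.
Cage h is a single given cell; hence r3c4 = 3.
Cage j is given, leaving r4c2 = 1.
Cage g's pair has product 2, so r1c1 = 1.
Row 2 already has 1, leaving r2c1 = 2.
Cage e's pair has product 6, which forces r2c3 = 3.
Row 2 already has 2; hence r2c5 = 4.
3 is placed in row 3, so r3c3 = 2.
Row 3 now contains 2, which forces r3c5 = 1.
Cage d has product 24, leaving r5c2 = 2.
2 is placed in row 5, so r5c4 = 5.
The 3 cells of cage i must have sum 9, which forces r5c5 = 3.
Column 2 now contains 2, so r1c2 = 3.
The two cells of cage b must have sum 7; hence r1c3 = 4.
5 is placed in column 4, so r1c4 = 2.
Cage c has product 40, which forces r1c5 = 5.
The 3 cells of cage d must have product 24, so r4c1 = 3.
Column 3 now contains 4; hence r4c3 = 5.
2 is placed in column 4, so r4c4 = 4.
Column 5 already has 5, so r4c5 = 2.
3 is placed in row 5; hence r5c1 = 4.
Cage i needs sum 9, so r5c3 = 1.

1 3 4 2 5 / 2 5 3 1 4 / 5 4 2 3 1 / 3 1 5 4 2 / 4 2 1 5 3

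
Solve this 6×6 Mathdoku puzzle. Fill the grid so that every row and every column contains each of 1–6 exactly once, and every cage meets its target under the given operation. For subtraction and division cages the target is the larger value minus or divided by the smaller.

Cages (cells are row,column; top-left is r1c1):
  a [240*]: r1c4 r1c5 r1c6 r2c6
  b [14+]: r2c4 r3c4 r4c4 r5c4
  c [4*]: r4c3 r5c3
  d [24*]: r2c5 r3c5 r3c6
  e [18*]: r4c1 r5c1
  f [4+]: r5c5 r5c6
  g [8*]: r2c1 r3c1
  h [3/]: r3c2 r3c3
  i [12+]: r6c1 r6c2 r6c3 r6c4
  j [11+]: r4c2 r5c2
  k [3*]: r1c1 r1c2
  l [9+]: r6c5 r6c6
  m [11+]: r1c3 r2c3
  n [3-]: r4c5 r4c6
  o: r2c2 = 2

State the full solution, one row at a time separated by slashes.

O is a freebie, so r2c2 = 2.
Row 2 already has 2; hence r2c1 = 4.
Cage g's pair has product 8; hence r3c1 = 2.
In row 2, 3 can only go at r2c4, so r2c4 = 3.
The only place for 1 in row 2 is r2c5.
Column 5 now contains 1; hence r5c5 = 3.
The two cells of cage f must have sum 4, leaving r5c6 = 1.
Cage e needs two cells with product 18, leaving r4c1 = 3.
Cage c's pair has product 4, leaving r4c3 = 1.
3 is placed in row 5, leaving r5c1 = 6.
Row 5 now contains 6, which forces r5c2 = 5.
Row 5 now contains 1, so r5c3 = 4.
Row 5 now contains 4, which forces r5c4 = 2.
Column 1 already has 3; hence r1c1 = 1.
The two cells of cage k must have product 3, which forces r1c2 = 3.
The two cells of cage h must have quotient 3; hence r3c2 = 1.
Column 3 now contains 1, which forces r3c3 = 3.
Column 2 now contains 5, leaving r4c2 = 6.
Column 1 now contains 1, leaving r6c1 = 5.
Column 2 now contains 1, which forces r6c2 = 4.
Cage i has sum 12, leaving r6c3 = 2.
Row 6 now contains 4, so r6c5 = 6.
Row 6 now contains 4, leaving r6c6 = 3.
Column 5 already has 6, which forces r3c5 = 4.
The 3 cells of cage d must have product 24; hence r3c6 = 6.
6 is placed in row 6, leaving r6c4 = 1.
Cage a has product 240; hence r1c4 = 6.
Cage a needs product 240; hence r1c5 = 2.
The 4 cells of cage a must have product 240, leaving r1c6 = 4.
Column 6 now contains 6; hence r2c6 = 5.
Row 3 already has 4; hence r3c4 = 5.
Cage b has sum 14, which forces r4c4 = 4.
2 is placed in column 5, so r4c5 = 5.
Column 6 now contains 5, leaving r4c6 = 2.
6 is placed in row 1; hence r1c3 = 5.
5 is placed in row 2, which forces r2c3 = 6.

1 3 5 6 2 4 / 4 2 6 3 1 5 / 2 1 3 5 4 6 / 3 6 1 4 5 2 / 6 5 4 2 3 1 / 5 4 2 1 6 3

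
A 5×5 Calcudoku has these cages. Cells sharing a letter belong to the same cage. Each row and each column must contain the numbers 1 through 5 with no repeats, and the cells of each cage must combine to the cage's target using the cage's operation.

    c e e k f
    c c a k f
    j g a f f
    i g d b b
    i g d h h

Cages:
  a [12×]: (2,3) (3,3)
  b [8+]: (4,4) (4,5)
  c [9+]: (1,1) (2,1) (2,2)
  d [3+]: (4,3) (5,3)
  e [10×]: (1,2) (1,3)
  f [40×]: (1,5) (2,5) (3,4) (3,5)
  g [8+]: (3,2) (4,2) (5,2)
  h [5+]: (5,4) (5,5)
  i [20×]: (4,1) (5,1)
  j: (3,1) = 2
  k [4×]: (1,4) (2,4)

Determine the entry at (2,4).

Cage j is given, which forces (3,1) = 2.
Row 1 needs a 3, and only (1,1) is open for it.
In row 2, 3 can only go at (2,3), so (2,3) = 3.
Column 3 already has 3; hence (3,3) = 4.
In row 1, 1 can only go at (1,4), so (1,4) = 1.
Column 4 already has 1, which forces (2,4) = 4.
4 is placed in row 2, leaving (2,5) = 2.
Column 4 already has 1, so (3,4) = 5.
Cage f has product 40, so (3,5) = 1.
5 is placed in column 4, so (4,4) = 3.
3 is placed in row 4, which forces (4,5) = 5.
Column 4 already has 3; hence (5,4) = 2.
Column 5 already has 1, so (5,5) = 3.
2 is placed in column 5, so (1,5) = 4.
Row 3 already has 1, leaving (3,2) = 3.
5 is placed in row 4; hence (4,1) = 4.
Row 4 now contains 4, which forces (4,2) = 1.
Cage d's pair has sum 3, so (4,3) = 2.
Cage i's pair has product 20, leaving (5,1) = 5.
Column 2 now contains 1, which forces (5,2) = 4.
Row 5 already has 2, leaving (5,3) = 1.
Cage e's pair has product 10, leaving (1,2) = 2.
Column 3 now contains 2; hence (1,3) = 5.
Column 1 now contains 5, so (2,1) = 1.
Column 2 now contains 1, so (2,2) = 5.
Filled in: 3 2 5 1 4 / 1 5 3 4 2 / 2 3 4 5 1 / 4 1 2 3 5 / 5 4 1 2 3.

4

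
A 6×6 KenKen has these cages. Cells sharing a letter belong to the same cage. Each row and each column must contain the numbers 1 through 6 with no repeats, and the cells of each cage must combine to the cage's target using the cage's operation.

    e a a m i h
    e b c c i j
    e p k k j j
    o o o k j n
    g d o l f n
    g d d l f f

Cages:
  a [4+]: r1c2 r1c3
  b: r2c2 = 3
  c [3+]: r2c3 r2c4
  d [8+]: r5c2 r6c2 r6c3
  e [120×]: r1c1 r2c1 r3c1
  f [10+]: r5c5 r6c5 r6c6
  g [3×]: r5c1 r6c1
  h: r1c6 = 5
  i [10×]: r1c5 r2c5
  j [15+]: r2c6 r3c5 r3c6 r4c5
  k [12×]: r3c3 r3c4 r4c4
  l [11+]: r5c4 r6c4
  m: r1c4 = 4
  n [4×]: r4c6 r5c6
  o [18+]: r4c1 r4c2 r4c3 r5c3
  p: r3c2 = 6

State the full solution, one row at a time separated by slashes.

Cage m is a single given cell, which forces r1c4 = 4.
H is a freebie; hence r1c6 = 5.
Cage b is given, so r2c2 = 3.
Cage p is given, which forces r3c2 = 6.
Row 1 already has 5; hence r1c1 = 6.
Column 2 already has 3, leaving r1c2 = 1.
Cage a needs two cells with sum 4, leaving r1c3 = 3.
Row 1 already has 5, which forces r1c5 = 2.
Cage i's pair has product 10, leaving r2c5 = 5.
Row 2 now contains 5, which forces r2c1 = 4.
Cage e needs product 120, which forces r3c1 = 5.
The only place for 6 in row 2 is r2c6.
Row 5 needs a 2, and only r5c2 is open for it.
In row 6, 2 can only go at r6c3, so r6c3 = 2.
Column 3 already has 2, so r2c3 = 1.
Cage c's pair has sum 3, which forces r2c4 = 2.
1 is placed in column 3; hence r3c3 = 4.
Row 3 now contains 4, which forces r3c6 = 2.
The 3 cells of cage d must have sum 8, which forces r6c2 = 4.
Cage o has sum 18, so r4c1 = 2.
Column 2 already has 4, leaving r4c2 = 5.
The 4 cells of cage o must have sum 18; hence r4c3 = 6.
6 is placed in row 4, so r4c5 = 4.
4 is placed in row 4, so r4c6 = 1.
The 4 cells of cage o must have sum 18, which forces r5c3 = 5.
Row 5 already has 5; hence r5c4 = 6.
Column 6 now contains 1, which forces r5c6 = 4.
Column 4 now contains 6; hence r6c4 = 5.
Column 6 now contains 1; hence r6c6 = 3.
Cage k needs product 12; hence r3c4 = 1.
The 4 cells of cage j must have sum 15, so r3c5 = 3.
1 is placed in row 4, which forces r4c4 = 3.
Cage g needs two cells with product 3, so r5c1 = 3.
Cage f has sum 10, so r5c5 = 1.
Row 6 now contains 3, so r6c1 = 1.
The 3 cells of cage f must have sum 10, so r6c5 = 6.

6 1 3 4 2 5 / 4 3 1 2 5 6 / 5 6 4 1 3 2 / 2 5 6 3 4 1 / 3 2 5 6 1 4 / 1 4 2 5 6 3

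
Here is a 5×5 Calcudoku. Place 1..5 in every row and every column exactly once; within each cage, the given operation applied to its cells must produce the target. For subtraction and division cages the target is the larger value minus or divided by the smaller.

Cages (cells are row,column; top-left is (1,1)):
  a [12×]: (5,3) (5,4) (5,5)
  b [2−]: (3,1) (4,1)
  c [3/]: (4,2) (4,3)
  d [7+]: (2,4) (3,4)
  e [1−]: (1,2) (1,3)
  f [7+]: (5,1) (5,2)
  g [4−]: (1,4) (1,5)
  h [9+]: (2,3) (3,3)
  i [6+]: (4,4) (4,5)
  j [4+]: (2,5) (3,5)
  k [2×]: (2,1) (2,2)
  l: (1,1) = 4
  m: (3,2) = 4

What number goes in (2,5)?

3

L is a freebie; hence (1,1) = 4.
Cage m is a single given cell, leaving (3,2) = 4.
Row 3 now contains 4; hence (3,3) = 5.
Column 3 now contains 5; hence (2,3) = 4.
Row 2 now contains 4, so (2,4) = 5.
5 is placed in column 4, leaving (1,4) = 1.
Cage g's pair has difference 4; hence (1,5) = 5.
Cage d's pair has sum 7, which forces (3,4) = 2.
2 is placed in column 4, leaving (4,4) = 4.
Row 4 now contains 4, which forces (4,5) = 2.
Column 4 now contains 4, leaving (5,4) = 3.
3 is placed in row 5, so (5,3) = 1.
Cage a needs product 12, which forces (5,5) = 4.
Cage c's pair has quotient 3, leaving (4,2) = 1.
Column 3 now contains 1, which forces (4,3) = 3.
Cage e's pair has difference 1; hence (1,2) = 3.
3 is placed in column 3, so (1,3) = 2.
Cage k needs two cells with product 2, leaving (2,1) = 1.
Column 2 already has 1, which forces (2,2) = 2.
Row 2 now contains 1, which forces (2,5) = 3.
Cage b needs two cells with difference 2, leaving (3,1) = 3.
Column 5 already has 3, so (3,5) = 1.
Row 4 now contains 3, which forces (4,1) = 5.
Column 1 already has 5, leaving (5,1) = 2.
Column 2 now contains 2, leaving (5,2) = 5.
Completed grid: 4 3 2 1 5 / 1 2 4 5 3 / 3 4 5 2 1 / 5 1 3 4 2 / 2 5 1 3 4.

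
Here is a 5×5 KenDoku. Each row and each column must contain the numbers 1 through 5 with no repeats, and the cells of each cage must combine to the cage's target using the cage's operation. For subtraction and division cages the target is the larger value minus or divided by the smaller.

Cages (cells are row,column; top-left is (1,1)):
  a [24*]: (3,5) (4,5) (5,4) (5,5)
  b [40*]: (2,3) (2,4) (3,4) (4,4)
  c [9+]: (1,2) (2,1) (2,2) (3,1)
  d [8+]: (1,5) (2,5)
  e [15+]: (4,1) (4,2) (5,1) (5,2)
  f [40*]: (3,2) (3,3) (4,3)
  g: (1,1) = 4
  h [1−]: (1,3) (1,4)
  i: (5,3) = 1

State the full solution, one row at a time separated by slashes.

4 1 3 2 5 / 1 4 2 5 3 / 3 2 5 4 1 / 5 3 4 1 2 / 2 5 1 3 4

Cage g is a single given cell, which forces (1,1) = 4.
I is a freebie, which forces (5,3) = 1.
The only place for 3 in column 3 is (1,3).
The two cells of cage h must have difference 1, so (1,4) = 2.
3 is placed in row 1; hence (1,5) = 5.
Cage d needs two cells with sum 8, so (2,5) = 3.
Row 1 now contains 5, leaving (1,2) = 1.
Cage b has product 40, which forces (2,3) = 2.
Cage a needs product 24; hence (5,4) = 3.
Cage c needs sum 9, leaving (2,1) = 1.
The 3 cells of cage f must have product 40, leaving (3,2) = 2.
The 4 cells of cage c must have sum 9, so (2,2) = 4.
4 is placed in row 2; hence (2,4) = 5.
2 is placed in row 3, which forces (3,1) = 3.
Cage e has sum 15; hence (4,1) = 5.
Cage e has sum 15; hence (4,2) = 3.
Row 4 already has 5, so (4,3) = 4.
4 is placed in row 4, which forces (4,4) = 1.
1 is placed in row 4, leaving (4,5) = 2.
Cage e has sum 15, leaving (5,1) = 2.
The 4 cells of cage e must have sum 15, so (5,2) = 5.
Column 5 already has 2, leaving (5,5) = 4.
Column 3 now contains 4, which forces (3,3) = 5.
Column 4 already has 1, leaving (3,4) = 4.
4 is placed in column 5; hence (3,5) = 1.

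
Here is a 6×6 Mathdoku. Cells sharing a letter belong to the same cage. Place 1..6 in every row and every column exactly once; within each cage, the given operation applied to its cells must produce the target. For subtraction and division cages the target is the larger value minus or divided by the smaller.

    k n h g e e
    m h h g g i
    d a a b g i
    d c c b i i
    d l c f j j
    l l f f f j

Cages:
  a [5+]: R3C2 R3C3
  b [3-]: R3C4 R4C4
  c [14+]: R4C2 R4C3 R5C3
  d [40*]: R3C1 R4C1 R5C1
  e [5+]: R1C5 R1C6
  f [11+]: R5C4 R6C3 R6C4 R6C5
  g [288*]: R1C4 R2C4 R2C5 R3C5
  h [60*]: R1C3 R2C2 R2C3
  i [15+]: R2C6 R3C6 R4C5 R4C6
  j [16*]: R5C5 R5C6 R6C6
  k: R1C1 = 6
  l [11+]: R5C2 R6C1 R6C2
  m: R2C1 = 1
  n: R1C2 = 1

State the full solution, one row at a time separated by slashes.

6 1 5 4 3 2 / 1 3 4 6 2 5 / 2 4 1 5 6 3 / 4 5 3 2 1 6 / 5 2 6 3 4 1 / 3 6 2 1 5 4

Cage k is a single given cell; hence R1C1 = 6.
N is a freebie, leaving R1C2 = 1.
Cage m is given; hence R2C1 = 1.
In row 1, 5 can only go at R1C3, so R1C3 = 5.
In row 1, 4 can only go at R1C4, so R1C4 = 4.
Row 2 needs a 5, and only R2C6 is open for it.
The only place for 3 in column 1 is R6C1.
In row 5, 5 can only go at R5C1, so R5C1 = 5.
The only place for 5 in row 3 is R3C4.
The two cells of cage b must have difference 3, which forces R4C4 = 2.
2 is placed in column 4, leaving R5C4 = 3.
Column 4 already has 3, which forces R2C4 = 6.
Cage d needs product 40, so R3C1 = 2.
2 is placed in row 4, which forces R4C1 = 4.
Row 4 already has 4, so R4C2 = 5.
The 4 cells of cage f must have sum 11, leaving R6C3 = 2.
Cage f needs sum 11; hence R6C4 = 1.
Cage f has sum 11, leaving R6C5 = 5.
Row 6 now contains 2, so R6C6 = 4.
The two cells of cage a must have sum 5, which forces R3C2 = 4.
Cage a's pair has sum 5, leaving R3C3 = 1.
The 3 cells of cage c must have sum 14, so R4C3 = 3.
The 3 cells of cage l must have sum 11, so R5C2 = 2.
Cage c has sum 14; hence R5C3 = 6.
Cage j needs product 16; hence R5C5 = 4.
Column 6 now contains 4; hence R5C6 = 1.
Row 6 now contains 2, so R6C2 = 6.
4 is placed in column 2, leaving R2C2 = 3.
Column 3 now contains 3, so R2C3 = 4.
The 4 cells of cage g must have product 288; hence R2C5 = 2.
Cage g has product 288; hence R3C5 = 6.
The 4 cells of cage i must have sum 15, which forces R3C6 = 3.
Cage i has sum 15, which forces R4C5 = 1.
Column 6 now contains 1, so R4C6 = 6.
2 is placed in column 5; hence R1C5 = 3.
3 is placed in column 6, which forces R1C6 = 2.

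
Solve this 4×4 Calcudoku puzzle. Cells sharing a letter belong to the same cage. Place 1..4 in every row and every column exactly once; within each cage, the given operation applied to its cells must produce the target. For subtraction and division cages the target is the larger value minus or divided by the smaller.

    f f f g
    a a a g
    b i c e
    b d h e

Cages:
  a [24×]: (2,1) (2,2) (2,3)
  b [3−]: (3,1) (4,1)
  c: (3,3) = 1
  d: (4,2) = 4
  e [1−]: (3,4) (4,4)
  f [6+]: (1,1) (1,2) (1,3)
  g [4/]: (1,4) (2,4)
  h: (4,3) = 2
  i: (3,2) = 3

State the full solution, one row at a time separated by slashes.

Cage i is given, which forces (3,2) = 3.
C is a freebie, so (3,3) = 1.
Cage d is given, so (4,2) = 4.
Cage h is given, which forces (4,3) = 2.
Column 3 already has 2; hence (1,3) = 3.
4 is placed in column 2; hence (2,2) = 2.
Column 3 already has 3, which forces (2,3) = 4.
4 is placed in row 2, leaving (2,4) = 1.
Row 3 now contains 1, so (3,1) = 4.
4 is placed in row 3; hence (3,4) = 2.
Row 4 now contains 4, leaving (4,1) = 1.
Column 4 now contains 1, leaving (4,4) = 3.
Column 1 already has 1; hence (1,1) = 2.
2 is placed in column 2, so (1,2) = 1.
Column 4 now contains 1, leaving (1,4) = 4.
4 is placed in row 2, leaving (2,1) = 3.

2 1 3 4 / 3 2 4 1 / 4 3 1 2 / 1 4 2 3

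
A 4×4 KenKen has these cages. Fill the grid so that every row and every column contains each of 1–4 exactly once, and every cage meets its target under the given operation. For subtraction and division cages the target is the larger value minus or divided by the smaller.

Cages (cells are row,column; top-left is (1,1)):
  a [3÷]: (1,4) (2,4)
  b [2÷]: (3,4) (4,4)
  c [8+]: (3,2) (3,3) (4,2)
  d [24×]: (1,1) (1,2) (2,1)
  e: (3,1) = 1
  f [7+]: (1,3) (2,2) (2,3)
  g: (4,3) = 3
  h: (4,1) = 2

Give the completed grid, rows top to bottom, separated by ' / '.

E is a freebie, leaving (3,1) = 1.
Cage h is a single given cell, leaving (4,1) = 2.
Cage g is given, which forces (4,3) = 3.
The 3 cells of cage d must have product 24, so (1,2) = 2.
The 3 cells of cage c must have sum 8, leaving (3,2) = 3.
Cage c has sum 8, leaving (3,3) = 4.
Cage b's pair has quotient 2, leaving (3,4) = 2.
The 3 cells of cage c must have sum 8, so (4,2) = 1.
1 is placed in row 4, which forces (4,4) = 4.
Column 3 now contains 4, so (1,3) = 1.
1 is placed in row 1, so (1,4) = 3.
Column 2 already has 1, which forces (2,2) = 4.
The 3 cells of cage f must have sum 7, so (2,3) = 2.
3 is placed in column 4, so (2,4) = 1.
Row 1 already has 3, which forces (1,1) = 4.
Row 2 already has 4, so (2,1) = 3.

4 2 1 3 / 3 4 2 1 / 1 3 4 2 / 2 1 3 4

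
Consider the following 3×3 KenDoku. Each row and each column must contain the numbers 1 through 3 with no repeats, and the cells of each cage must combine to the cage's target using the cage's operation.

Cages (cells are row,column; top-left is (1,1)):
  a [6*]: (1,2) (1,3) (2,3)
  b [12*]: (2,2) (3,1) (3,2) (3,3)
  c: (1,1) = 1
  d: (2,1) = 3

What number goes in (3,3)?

3

C is a freebie, so (1,1) = 1.
D is a freebie; hence (2,1) = 3.
Cage b has product 12, leaving (2,2) = 2.
Row 2 now contains 2; hence (2,3) = 1.
Column 1 already has 3, leaving (3,1) = 2.
Row 3 now contains 2, leaving (3,3) = 3.
2 is placed in column 2, which forces (1,2) = 3.
Column 3 already has 3; hence (1,3) = 2.
Row 3 already has 3, so (3,2) = 1.
The full grid is 1 3 2 / 3 2 1 / 2 1 3.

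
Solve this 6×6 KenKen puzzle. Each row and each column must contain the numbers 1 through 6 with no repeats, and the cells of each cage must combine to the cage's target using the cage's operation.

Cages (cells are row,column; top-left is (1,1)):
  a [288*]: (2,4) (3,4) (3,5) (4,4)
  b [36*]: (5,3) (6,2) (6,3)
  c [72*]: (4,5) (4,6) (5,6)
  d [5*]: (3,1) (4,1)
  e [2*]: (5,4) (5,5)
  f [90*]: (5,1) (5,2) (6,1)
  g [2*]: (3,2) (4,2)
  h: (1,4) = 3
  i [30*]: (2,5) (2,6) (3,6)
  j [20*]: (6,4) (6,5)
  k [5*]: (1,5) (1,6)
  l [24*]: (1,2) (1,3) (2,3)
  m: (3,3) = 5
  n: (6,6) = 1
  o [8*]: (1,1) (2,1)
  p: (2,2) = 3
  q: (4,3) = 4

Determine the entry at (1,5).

H is a freebie; hence (1,4) = 3.
Cage p is a single given cell, so (2,2) = 3.
M is a freebie, so (3,3) = 5.
Cage q is a single given cell, which forces (4,3) = 4.
Cage n is given, which forces (6,6) = 1.
Cage k needs two cells with product 5, leaving (1,5) = 1.
1 is placed in column 6, leaving (1,6) = 5.
Column 6 already has 5, which forces (2,6) = 2.
5 is placed in row 3; hence (3,1) = 1.
Row 3 now contains 1, so (3,2) = 2.
Row 3 now contains 2, which forces (3,4) = 4.
Cage a needs product 288, which forces (3,5) = 6.
Row 3 now contains 6; hence (3,6) = 3.
Cage d needs two cells with product 5, so (4,1) = 5.
Column 2 already has 2, leaving (4,2) = 1.
6 is placed in column 5, so (4,5) = 3.
3 is placed in column 6, which forces (4,6) = 6.
Column 5 already has 1; hence (5,5) = 2.
Column 6 already has 6, which forces (5,6) = 4.
Column 2 already has 2, which forces (6,2) = 6.
Column 4 already has 4, so (6,4) = 5.
5 is placed in row 6, so (6,5) = 4.
The two cells of cage o must have product 8, so (1,1) = 2.
Column 2 already has 2, leaving (1,2) = 4.
Row 1 now contains 1, leaving (1,3) = 6.
Row 2 now contains 2, leaving (2,1) = 4.
Cage l has product 24; hence (2,3) = 1.
Column 4 already has 4, so (2,4) = 6.
Row 2 now contains 2; hence (2,5) = 5.
Row 4 already has 6; hence (4,4) = 2.
Cage f needs product 90; hence (5,1) = 6.
Column 2 now contains 6, leaving (5,2) = 5.
Cage b has product 36, which forces (5,3) = 3.
Row 5 now contains 2, which forces (5,4) = 1.
Row 6 now contains 6, so (6,1) = 3.
Cage b needs product 36, so (6,3) = 2.
The full grid is 2 4 6 3 1 5 / 4 3 1 6 5 2 / 1 2 5 4 6 3 / 5 1 4 2 3 6 / 6 5 3 1 2 4 / 3 6 2 5 4 1.

1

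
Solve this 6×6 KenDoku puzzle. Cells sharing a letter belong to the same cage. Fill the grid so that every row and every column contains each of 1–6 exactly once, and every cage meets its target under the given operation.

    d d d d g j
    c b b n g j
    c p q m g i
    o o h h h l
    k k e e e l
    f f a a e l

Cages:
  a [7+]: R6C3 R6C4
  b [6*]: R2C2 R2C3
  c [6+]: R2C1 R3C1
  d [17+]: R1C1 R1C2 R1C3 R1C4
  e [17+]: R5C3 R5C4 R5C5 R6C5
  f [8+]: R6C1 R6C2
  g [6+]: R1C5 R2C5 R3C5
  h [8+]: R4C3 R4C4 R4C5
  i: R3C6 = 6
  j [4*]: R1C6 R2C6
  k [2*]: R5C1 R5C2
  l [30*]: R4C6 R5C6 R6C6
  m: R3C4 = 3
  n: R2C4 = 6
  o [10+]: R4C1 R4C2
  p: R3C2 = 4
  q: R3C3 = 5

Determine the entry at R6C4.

Cage n is given, leaving R2C4 = 6.
Cage p is a single given cell, which forces R3C2 = 4.
Cage q is a single given cell, leaving R3C3 = 5.
Cage m is a single given cell, so R3C4 = 3.
I is a freebie, which forces R3C6 = 6.
4 is placed in column 2, which forces R4C2 = 6.
Row 4 already has 6, so R4C1 = 4.
Column 1 now contains 4, which forces R2C1 = 5.
The two cells of cage c must have sum 6, so R3C1 = 1.
Row 3 already has 1; hence R3C5 = 2.
Column 1 now contains 1, which forces R5C1 = 2.
Row 5 already has 2; hence R5C2 = 1.
2 is placed in column 1, which forces R1C1 = 6.
Column 1 already has 6, leaving R6C1 = 3.
Cage f's pair has sum 8, leaving R6C2 = 5.
5 is placed in row 6, leaving R6C4 = 1.
5 is placed in row 6, which forces R6C5 = 4.
5 is placed in row 6, so R6C6 = 2.
Column 2 already has 5; hence R1C2 = 2.
Cage d has sum 17, which forces R1C3 = 4.
Cage d has sum 17, so R1C4 = 5.
4 is placed in row 1, so R1C6 = 1.
2 is placed in column 2, which forces R2C2 = 3.
Row 2 already has 3, leaving R2C3 = 2.
Row 2 already has 3, so R2C5 = 1.
Column 6 now contains 1, so R2C6 = 4.
2 is placed in column 3; hence R4C3 = 1.
Column 4 now contains 5; hence R4C4 = 2.
1 is placed in column 5, which forces R4C5 = 5.
5 is placed in row 4; hence R4C6 = 3.
Cage e needs sum 17, leaving R5C4 = 4.
Column 6 now contains 3, which forces R5C6 = 5.
2 is placed in row 6, which forces R6C3 = 6.
Row 1 already has 1, which forces R1C5 = 3.
6 is placed in column 3, leaving R5C3 = 3.
Cage e has sum 17, leaving R5C5 = 6.
The full grid is 6 2 4 5 3 1 / 5 3 2 6 1 4 / 1 4 5 3 2 6 / 4 6 1 2 5 3 / 2 1 3 4 6 5 / 3 5 6 1 4 2.

1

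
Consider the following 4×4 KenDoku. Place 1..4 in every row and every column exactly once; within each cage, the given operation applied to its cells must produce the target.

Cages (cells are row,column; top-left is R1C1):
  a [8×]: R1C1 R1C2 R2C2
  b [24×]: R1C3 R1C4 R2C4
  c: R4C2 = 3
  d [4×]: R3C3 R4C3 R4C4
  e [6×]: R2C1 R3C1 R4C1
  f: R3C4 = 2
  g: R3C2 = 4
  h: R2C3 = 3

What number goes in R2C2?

Cage h is a single given cell, leaving R2C3 = 3.
Cage g is a single given cell, so R3C2 = 4.
Cage f is a single given cell, so R3C4 = 2.
Cage c is a single given cell, which forces R4C2 = 3.
2 is placed in column 4, which forces R4C4 = 1.
The 3 cells of cage a must have product 8, which forces R1C1 = 4.
Cage b has product 24, leaving R1C3 = 2.
Cage b needs product 24, leaving R1C4 = 3.
The 3 cells of cage e must have product 6, so R2C1 = 1.
Row 2 already has 1, which forces R2C2 = 2.
2 is placed in column 4, so R2C4 = 4.
The 3 cells of cage e must have product 6, which forces R3C1 = 3.
Row 3 already has 2, which forces R3C3 = 1.
Row 4 now contains 1, leaving R4C1 = 2.
Row 4 now contains 1, so R4C3 = 4.
2 is placed in row 1, leaving R1C2 = 1.
Filled in: 4 1 2 3 / 1 2 3 4 / 3 4 1 2 / 2 3 4 1.

2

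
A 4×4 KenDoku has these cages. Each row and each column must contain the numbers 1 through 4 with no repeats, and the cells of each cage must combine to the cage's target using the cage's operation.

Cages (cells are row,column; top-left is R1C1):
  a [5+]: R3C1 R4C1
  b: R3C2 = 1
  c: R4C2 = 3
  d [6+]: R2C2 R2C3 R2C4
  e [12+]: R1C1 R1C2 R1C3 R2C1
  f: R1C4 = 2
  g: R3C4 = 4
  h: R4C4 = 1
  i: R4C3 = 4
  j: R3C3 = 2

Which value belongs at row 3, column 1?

3

Cage f is a single given cell, leaving R1C4 = 2.
Cage b is given, leaving R3C2 = 1.
Cage j is given; hence R3C3 = 2.
G is a freebie, which forces R3C4 = 4.
Cage c is given, so R4C2 = 3.
Cage i is given, so R4C3 = 4.
H is a freebie, leaving R4C4 = 1.
Column 2 now contains 3, so R1C2 = 4.
Cage e needs sum 12, which forces R2C1 = 4.
Column 2 now contains 3; hence R2C2 = 2.
The 3 cells of cage d must have sum 6, which forces R2C3 = 1.
Column 4 already has 1, leaving R2C4 = 3.
4 is placed in row 3, which forces R3C1 = 3.
1 is placed in row 4; hence R4C1 = 2.
Column 1 already has 3; hence R1C1 = 1.
Column 3 already has 1, leaving R1C3 = 3.
Completed grid: 1 4 3 2 / 4 2 1 3 / 3 1 2 4 / 2 3 4 1.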